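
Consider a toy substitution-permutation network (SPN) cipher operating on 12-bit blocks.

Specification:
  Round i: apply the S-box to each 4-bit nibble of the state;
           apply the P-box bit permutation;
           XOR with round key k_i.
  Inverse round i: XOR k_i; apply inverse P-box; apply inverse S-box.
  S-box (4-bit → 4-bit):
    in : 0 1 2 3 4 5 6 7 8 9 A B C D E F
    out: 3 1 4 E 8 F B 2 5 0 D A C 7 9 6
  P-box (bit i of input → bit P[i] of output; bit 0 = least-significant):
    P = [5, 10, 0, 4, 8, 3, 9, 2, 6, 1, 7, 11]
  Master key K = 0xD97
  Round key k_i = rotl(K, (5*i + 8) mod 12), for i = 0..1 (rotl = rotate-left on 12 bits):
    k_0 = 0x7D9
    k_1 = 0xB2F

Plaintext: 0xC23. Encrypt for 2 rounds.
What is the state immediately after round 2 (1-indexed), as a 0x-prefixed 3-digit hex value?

s_0 = plaintext = 0xC23
s_1 = Round(s_0, k_0) = 0x948
s_2 = Round(s_1, k_1) = 0xB0A

0xB0A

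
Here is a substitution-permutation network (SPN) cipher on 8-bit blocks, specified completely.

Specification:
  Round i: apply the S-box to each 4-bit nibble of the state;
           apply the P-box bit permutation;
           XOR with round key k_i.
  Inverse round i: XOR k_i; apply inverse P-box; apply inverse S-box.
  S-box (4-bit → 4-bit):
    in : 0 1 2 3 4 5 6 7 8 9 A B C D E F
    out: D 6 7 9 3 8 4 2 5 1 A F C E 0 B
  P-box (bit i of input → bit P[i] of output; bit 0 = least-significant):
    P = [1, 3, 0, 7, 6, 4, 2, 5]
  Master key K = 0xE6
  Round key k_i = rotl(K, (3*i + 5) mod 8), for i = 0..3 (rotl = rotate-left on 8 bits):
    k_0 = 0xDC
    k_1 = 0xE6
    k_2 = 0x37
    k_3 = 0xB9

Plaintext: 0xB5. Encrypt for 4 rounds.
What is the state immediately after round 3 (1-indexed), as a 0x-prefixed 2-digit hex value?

0x4A

s_0 = plaintext = 0xB5
s_1 = Round(s_0, k_0) = 0x28
s_2 = Round(s_1, k_1) = 0xB1
s_3 = Round(s_2, k_2) = 0x4A
s_4 = Round(s_3, k_3) = 0x61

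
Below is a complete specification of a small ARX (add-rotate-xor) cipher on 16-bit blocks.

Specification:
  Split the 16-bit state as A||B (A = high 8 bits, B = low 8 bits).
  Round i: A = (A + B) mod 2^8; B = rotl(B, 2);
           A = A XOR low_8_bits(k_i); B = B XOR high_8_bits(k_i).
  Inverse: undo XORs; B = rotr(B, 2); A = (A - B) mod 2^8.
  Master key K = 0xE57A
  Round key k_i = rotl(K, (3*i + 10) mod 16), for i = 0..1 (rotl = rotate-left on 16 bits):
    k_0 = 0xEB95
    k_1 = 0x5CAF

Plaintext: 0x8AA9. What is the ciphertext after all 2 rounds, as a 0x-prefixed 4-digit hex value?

s_0 = plaintext = 0x8AA9
s_1 = Round(s_0, k_0) = 0xA64D
s_2 = Round(s_1, k_1) = 0x5C69

0x5C69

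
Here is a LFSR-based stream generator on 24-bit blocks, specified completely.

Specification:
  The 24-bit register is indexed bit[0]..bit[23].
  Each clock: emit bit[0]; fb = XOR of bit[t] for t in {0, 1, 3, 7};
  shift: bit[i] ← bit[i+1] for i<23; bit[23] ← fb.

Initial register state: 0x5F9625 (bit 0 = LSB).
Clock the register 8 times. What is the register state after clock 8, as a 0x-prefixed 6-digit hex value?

reg_0 = 0x5F9625
clock 1: out=1, reg = 0xAFCB12
clock 2: out=0, reg = 0xD7E589
clock 3: out=1, reg = 0xEBF2C4
clock 4: out=0, reg = 0xF5F962
clock 5: out=0, reg = 0xFAFCB1
clock 6: out=1, reg = 0x7D7E58
clock 7: out=0, reg = 0xBEBF2C
clock 8: out=0, reg = 0xDF5F96

0xDF5F96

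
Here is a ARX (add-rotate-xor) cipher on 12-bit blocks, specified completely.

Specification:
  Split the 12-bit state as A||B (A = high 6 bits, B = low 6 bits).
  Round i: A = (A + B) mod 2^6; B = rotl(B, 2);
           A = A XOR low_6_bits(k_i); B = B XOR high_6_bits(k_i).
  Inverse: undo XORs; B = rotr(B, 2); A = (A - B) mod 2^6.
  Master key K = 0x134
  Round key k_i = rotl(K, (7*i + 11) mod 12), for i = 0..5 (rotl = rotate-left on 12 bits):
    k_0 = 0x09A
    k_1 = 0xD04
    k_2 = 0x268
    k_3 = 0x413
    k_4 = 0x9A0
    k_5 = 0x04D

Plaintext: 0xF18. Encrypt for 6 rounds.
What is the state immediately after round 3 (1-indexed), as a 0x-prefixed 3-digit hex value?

s_0 = plaintext = 0xF18
s_1 = Round(s_0, k_0) = 0x3A3
s_2 = Round(s_1, k_1) = 0xD7A
s_3 = Round(s_2, k_2) = 0x1E2
s_4 = Round(s_3, k_3) = 0xE9A
s_5 = Round(s_4, k_4) = 0xD0F
s_6 = Round(s_5, k_5) = 0x3BD

0x1E2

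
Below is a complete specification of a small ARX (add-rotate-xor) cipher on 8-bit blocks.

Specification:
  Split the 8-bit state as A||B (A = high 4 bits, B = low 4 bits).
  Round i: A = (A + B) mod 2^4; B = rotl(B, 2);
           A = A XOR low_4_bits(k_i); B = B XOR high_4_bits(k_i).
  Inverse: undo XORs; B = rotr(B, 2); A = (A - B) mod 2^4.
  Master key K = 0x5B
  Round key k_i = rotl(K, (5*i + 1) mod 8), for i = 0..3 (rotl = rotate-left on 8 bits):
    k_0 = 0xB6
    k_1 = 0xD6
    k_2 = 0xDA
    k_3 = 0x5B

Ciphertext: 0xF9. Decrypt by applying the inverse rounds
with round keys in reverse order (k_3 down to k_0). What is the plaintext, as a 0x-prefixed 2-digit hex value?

0x38

s_0 = ciphertext = 0xF9
s_1 = InvRound(s_0, k_3) = 0x13
s_2 = InvRound(s_1, k_2) = 0x0B
s_3 = InvRound(s_2, k_1) = 0xD9
s_4 = InvRound(s_3, k_0) = 0x38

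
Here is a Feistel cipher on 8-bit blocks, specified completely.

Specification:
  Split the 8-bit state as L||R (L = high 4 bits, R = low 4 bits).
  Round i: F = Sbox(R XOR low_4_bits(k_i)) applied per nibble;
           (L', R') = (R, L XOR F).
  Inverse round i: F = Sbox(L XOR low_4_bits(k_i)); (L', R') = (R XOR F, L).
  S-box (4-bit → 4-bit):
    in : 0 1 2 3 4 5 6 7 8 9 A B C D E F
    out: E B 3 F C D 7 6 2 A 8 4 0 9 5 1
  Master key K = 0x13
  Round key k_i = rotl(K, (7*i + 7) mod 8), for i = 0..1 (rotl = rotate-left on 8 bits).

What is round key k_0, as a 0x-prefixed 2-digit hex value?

0x89

K = 0x13
k_0 = rotl(K, (7*0+7) mod 8) = rotl(K, 7) = 0x89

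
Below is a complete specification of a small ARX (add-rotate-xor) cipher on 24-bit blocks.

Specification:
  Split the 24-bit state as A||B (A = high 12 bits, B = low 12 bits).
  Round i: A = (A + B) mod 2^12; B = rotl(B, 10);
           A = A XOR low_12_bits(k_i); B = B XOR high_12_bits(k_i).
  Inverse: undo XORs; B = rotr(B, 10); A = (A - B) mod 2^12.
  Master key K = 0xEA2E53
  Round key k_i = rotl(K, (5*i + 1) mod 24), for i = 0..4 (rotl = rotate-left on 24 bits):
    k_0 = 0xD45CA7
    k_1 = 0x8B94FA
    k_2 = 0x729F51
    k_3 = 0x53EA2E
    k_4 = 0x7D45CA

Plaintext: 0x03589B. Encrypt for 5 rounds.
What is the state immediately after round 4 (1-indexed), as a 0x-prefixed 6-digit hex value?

0x12F1B2

s_0 = plaintext = 0x03589B
s_1 = Round(s_0, k_0) = 0x477363
s_2 = Round(s_1, k_1) = 0x320461
s_3 = Round(s_2, k_2) = 0x8D0231
s_4 = Round(s_3, k_3) = 0x12F1B2
s_5 = Round(s_4, k_4) = 0x72BFB8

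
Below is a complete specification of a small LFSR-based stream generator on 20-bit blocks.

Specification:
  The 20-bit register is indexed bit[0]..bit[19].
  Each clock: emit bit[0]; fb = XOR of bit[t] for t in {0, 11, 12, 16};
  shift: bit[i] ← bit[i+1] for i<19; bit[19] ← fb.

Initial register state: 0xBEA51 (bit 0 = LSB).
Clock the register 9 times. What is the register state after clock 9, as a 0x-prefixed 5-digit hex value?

0x04DF5

reg_0 = 0xBEA51
clock 1: out=1, reg = 0xDF528
clock 2: out=0, reg = 0x6FA94
clock 3: out=0, reg = 0x37D4A
clock 4: out=0, reg = 0x9BEA5
clock 5: out=1, reg = 0x4DF52
clock 6: out=0, reg = 0x26FA9
clock 7: out=1, reg = 0x137D4
clock 8: out=0, reg = 0x09BEA
clock 9: out=0, reg = 0x04DF5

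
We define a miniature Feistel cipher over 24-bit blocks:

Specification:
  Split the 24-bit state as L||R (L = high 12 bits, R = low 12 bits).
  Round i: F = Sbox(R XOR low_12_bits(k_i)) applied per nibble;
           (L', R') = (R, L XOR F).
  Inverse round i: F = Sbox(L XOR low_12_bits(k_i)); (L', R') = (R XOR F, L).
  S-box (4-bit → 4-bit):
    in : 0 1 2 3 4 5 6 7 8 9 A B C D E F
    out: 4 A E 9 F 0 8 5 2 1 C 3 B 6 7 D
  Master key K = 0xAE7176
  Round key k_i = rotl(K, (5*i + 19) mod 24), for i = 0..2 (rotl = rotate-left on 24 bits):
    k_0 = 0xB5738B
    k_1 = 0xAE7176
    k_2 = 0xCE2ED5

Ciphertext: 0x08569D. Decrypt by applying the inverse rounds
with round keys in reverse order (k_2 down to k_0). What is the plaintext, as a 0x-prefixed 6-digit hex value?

0x4C04F8

s_0 = ciphertext = 0x08569D
s_1 = InvRound(s_0, k_2) = 0x199085
s_2 = InvRound(s_1, k_1) = 0x4F8199
s_3 = InvRound(s_2, k_0) = 0x4C04F8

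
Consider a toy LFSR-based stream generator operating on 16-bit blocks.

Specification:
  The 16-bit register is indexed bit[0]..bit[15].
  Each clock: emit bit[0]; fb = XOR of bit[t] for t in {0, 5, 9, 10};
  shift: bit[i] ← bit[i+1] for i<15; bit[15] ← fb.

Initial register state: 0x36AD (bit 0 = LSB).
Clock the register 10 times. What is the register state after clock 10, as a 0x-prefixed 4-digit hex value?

reg_0 = 0x36AD
clock 1: out=1, reg = 0x1B56
clock 2: out=0, reg = 0x8DAB
clock 3: out=1, reg = 0xC6D5
clock 4: out=1, reg = 0xE36A
clock 5: out=0, reg = 0x71B5
clock 6: out=1, reg = 0x38DA
clock 7: out=0, reg = 0x1C6D
clock 8: out=1, reg = 0x8E36
clock 9: out=0, reg = 0xC71B
clock 10: out=1, reg = 0xE38D

0xE38D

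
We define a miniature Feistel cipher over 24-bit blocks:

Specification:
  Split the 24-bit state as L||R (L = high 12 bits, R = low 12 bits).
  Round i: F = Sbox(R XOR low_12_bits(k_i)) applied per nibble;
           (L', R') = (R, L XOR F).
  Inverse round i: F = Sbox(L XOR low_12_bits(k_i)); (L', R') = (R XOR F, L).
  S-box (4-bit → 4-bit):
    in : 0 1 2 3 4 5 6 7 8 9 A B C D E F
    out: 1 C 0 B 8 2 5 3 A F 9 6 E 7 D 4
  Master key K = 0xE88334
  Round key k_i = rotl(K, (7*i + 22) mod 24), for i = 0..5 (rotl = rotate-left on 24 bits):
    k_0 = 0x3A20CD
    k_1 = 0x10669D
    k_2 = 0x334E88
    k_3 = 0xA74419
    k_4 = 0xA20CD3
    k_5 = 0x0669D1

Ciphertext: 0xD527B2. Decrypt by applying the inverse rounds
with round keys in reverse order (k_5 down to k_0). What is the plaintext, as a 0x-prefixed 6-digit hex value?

s_0 = ciphertext = 0xD527B2
s_1 = InvRound(s_0, k_5) = 0xF19D52
s_2 = InvRound(s_1, k_4) = 0x6BBF19
s_3 = InvRound(s_2, k_3) = 0xF896BB
s_4 = InvRound(s_3, k_2) = 0xAA7F89
s_5 = InvRound(s_4, k_1) = 0x130AA7
s_6 = InvRound(s_5, k_0) = 0x6E0130

0x6E0130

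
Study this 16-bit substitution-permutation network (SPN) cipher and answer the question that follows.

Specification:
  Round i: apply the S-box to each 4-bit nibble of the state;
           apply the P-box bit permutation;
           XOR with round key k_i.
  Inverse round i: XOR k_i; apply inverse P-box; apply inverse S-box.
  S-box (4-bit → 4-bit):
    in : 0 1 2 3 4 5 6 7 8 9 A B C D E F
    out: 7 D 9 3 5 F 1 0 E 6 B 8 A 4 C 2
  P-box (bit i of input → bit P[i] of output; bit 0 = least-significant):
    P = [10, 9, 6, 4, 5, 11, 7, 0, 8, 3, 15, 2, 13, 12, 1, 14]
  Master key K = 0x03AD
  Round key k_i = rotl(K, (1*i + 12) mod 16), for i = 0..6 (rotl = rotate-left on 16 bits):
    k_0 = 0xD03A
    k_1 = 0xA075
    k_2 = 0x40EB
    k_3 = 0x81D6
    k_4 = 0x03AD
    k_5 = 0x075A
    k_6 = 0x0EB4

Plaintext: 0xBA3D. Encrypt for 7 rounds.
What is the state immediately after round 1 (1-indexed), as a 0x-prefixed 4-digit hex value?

0x9956

s_0 = plaintext = 0xBA3D
s_1 = Round(s_0, k_0) = 0x9956
s_2 = Round(s_1, k_1) = 0x3CDE
s_3 = Round(s_2, k_2) = 0x7037
s_4 = Round(s_3, k_3) = 0x08FE
s_5 = Round(s_4, k_4) = 0xBBF3
s_6 = Round(s_5, k_5) = 0x495E
s_7 = Round(s_6, k_6) = 0xA64F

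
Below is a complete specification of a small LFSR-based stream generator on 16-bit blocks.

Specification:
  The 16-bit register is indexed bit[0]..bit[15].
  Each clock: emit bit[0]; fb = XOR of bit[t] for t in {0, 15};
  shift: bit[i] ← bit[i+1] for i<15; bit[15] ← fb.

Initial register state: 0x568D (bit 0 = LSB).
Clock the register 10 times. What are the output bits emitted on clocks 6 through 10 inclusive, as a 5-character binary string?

00101

reg_0 = 0x568D
clock 1: out=1, reg = 0xAB46
clock 2: out=0, reg = 0xD5A3
clock 3: out=1, reg = 0x6AD1
clock 4: out=1, reg = 0xB568
clock 5: out=0, reg = 0xDAB4
clock 6: out=0, reg = 0xED5A
clock 7: out=0, reg = 0xF6AD
clock 8: out=1, reg = 0x7B56
clock 9: out=0, reg = 0x3DAB
clock 10: out=1, reg = 0x9ED5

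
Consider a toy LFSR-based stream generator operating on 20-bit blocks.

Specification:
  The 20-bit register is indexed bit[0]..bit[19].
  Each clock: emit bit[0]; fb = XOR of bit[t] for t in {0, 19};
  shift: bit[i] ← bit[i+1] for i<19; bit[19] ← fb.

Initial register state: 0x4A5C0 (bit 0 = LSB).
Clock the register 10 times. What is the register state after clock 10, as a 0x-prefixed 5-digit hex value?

reg_0 = 0x4A5C0
clock 1: out=0, reg = 0x252E0
clock 2: out=0, reg = 0x12970
clock 3: out=0, reg = 0x094B8
clock 4: out=0, reg = 0x04A5C
clock 5: out=0, reg = 0x0252E
clock 6: out=0, reg = 0x01297
clock 7: out=1, reg = 0x8094B
clock 8: out=1, reg = 0x404A5
clock 9: out=1, reg = 0xA0252
clock 10: out=0, reg = 0xD0129

0xD0129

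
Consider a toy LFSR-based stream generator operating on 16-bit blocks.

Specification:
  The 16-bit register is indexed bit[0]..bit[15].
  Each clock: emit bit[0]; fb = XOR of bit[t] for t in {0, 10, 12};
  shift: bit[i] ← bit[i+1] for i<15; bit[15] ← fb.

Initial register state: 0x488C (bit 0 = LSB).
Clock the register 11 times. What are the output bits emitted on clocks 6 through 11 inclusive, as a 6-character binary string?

reg_0 = 0x488C
clock 1: out=0, reg = 0x2446
clock 2: out=0, reg = 0x9223
clock 3: out=1, reg = 0x4911
clock 4: out=1, reg = 0xA488
clock 5: out=0, reg = 0xD244
clock 6: out=0, reg = 0xE922
clock 7: out=0, reg = 0x7491
clock 8: out=1, reg = 0xBA48
clock 9: out=0, reg = 0xDD24
clock 10: out=0, reg = 0x6E92
clock 11: out=0, reg = 0xB749

001000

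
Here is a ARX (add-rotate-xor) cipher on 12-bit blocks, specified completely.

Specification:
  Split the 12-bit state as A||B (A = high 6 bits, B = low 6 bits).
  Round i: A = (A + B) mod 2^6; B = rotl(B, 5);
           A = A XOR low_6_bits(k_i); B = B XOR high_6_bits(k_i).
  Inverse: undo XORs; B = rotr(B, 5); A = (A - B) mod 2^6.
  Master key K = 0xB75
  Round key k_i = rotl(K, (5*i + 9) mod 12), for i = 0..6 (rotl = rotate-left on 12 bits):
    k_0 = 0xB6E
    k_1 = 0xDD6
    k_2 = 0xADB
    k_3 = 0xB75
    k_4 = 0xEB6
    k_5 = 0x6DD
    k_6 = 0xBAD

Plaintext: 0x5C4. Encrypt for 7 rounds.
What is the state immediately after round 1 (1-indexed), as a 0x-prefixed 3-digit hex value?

s_0 = plaintext = 0x5C4
s_1 = Round(s_0, k_0) = 0xD6F
s_2 = Round(s_1, k_1) = 0xC80
s_3 = Round(s_2, k_2) = 0xA6B
s_4 = Round(s_3, k_3) = 0x858
s_5 = Round(s_4, k_4) = 0x3F6
s_6 = Round(s_5, k_5) = 0x600
s_7 = Round(s_6, k_6) = 0xD6E

0xD6F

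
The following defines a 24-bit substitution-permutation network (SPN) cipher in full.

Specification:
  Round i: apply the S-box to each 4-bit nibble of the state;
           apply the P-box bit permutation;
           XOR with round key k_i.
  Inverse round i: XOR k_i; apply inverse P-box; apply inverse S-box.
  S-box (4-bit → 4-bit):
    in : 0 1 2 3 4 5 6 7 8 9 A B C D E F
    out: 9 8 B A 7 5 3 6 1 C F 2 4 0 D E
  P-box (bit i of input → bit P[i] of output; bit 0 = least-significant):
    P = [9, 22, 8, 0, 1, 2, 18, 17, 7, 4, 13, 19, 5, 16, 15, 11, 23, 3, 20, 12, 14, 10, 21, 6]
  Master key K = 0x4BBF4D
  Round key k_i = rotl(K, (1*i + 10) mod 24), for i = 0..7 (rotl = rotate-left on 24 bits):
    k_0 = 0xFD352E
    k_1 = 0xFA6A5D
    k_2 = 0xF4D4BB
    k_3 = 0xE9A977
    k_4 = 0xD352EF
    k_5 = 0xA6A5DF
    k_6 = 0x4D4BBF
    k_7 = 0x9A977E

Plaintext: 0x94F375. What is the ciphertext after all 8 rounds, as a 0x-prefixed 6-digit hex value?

0x4D2271

s_0 = plaintext = 0x94F375
s_1 = Round(s_0, k_0) = 0x40BE72
s_2 = Round(s_1, k_1) = 0x171CD8
s_3 = Round(s_2, k_2) = 0xE4FEF3
s_4 = Round(s_3, k_3) = 0x1641BA
s_5 = Round(s_4, k_4) = 0x1AD182
s_6 = Round(s_5, k_5) = 0x7EB794
s_7 = Round(s_6, k_6) = 0xBA7CAF
s_8 = Round(s_7, k_7) = 0x4D2271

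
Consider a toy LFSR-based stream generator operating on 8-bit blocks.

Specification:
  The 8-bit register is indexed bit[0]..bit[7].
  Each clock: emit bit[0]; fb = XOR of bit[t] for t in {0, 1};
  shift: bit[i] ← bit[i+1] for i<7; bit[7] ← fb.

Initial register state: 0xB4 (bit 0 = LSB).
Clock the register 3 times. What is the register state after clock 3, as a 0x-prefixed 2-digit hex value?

0xD6

reg_0 = 0xB4
clock 1: out=0, reg = 0x5A
clock 2: out=0, reg = 0xAD
clock 3: out=1, reg = 0xD6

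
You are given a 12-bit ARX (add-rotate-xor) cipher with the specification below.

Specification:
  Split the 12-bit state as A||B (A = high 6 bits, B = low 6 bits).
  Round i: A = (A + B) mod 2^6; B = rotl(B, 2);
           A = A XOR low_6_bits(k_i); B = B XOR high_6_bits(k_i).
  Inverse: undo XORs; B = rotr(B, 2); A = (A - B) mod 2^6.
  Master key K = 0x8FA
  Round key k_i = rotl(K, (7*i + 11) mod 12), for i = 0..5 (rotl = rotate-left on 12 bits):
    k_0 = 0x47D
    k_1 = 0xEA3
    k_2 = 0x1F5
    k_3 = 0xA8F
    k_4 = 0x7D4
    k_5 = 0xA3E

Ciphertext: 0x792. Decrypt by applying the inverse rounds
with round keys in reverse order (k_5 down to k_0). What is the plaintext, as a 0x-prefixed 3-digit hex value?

s_0 = ciphertext = 0x792
s_1 = InvRound(s_0, k_5) = 0xCAE
s_2 = InvRound(s_1, k_4) = 0x29C
s_3 = InvRound(s_2, k_3) = 0x62D
s_4 = InvRound(s_3, k_2) = 0x0EA
s_5 = InvRound(s_4, k_1) = 0x704
s_6 = InvRound(s_5, k_0) = 0x315

0x315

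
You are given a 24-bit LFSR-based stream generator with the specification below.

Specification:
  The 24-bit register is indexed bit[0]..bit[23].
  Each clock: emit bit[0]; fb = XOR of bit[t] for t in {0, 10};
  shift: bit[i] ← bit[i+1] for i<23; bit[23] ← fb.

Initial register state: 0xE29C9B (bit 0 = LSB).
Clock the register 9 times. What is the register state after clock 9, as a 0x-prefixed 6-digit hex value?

reg_0 = 0xE29C9B
clock 1: out=1, reg = 0x714E4D
clock 2: out=1, reg = 0x38A726
clock 3: out=0, reg = 0x9C5393
clock 4: out=1, reg = 0xCE29C9
clock 5: out=1, reg = 0xE714E4
clock 6: out=0, reg = 0xF38A72
clock 7: out=0, reg = 0x79C539
clock 8: out=1, reg = 0x3CE29C
clock 9: out=0, reg = 0x1E714E

0x1E714E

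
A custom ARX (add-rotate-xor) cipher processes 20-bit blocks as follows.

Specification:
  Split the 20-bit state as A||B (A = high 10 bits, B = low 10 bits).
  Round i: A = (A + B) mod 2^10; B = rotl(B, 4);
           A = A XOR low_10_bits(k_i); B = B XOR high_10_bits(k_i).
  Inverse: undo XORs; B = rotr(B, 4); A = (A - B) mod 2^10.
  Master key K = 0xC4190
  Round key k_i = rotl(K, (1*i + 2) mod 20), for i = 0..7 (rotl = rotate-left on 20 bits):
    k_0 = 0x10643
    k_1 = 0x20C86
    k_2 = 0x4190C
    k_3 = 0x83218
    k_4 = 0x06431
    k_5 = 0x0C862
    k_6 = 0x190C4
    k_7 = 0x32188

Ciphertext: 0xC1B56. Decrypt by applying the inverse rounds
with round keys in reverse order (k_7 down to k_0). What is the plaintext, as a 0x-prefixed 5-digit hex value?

s_0 = ciphertext = 0xC1B56
s_1 = InvRound(s_0, k_7) = 0xB57B9
s_2 = InvRound(s_1, k_6) = 0xA537D
s_3 = InvRound(s_2, k_5) = 0xC0BF4
s_4 = InvRound(s_3, k_4) = 0xED77E
s_5 = InvRound(s_4, k_3) = 0x45897
s_6 = InvRound(s_5, k_2) = 0xF0459
s_7 = InvRound(s_6, k_1) = 0x2EA8D
s_8 = InvRound(s_7, k_0) = 0xF372C

0xF372C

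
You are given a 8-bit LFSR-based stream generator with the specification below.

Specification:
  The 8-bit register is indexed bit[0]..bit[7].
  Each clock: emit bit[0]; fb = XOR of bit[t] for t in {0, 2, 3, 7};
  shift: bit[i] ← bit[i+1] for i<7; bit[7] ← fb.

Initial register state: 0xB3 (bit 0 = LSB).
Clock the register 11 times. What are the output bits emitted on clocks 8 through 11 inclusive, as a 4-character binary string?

reg_0 = 0xB3
clock 1: out=1, reg = 0x59
clock 2: out=1, reg = 0x2C
clock 3: out=0, reg = 0x16
clock 4: out=0, reg = 0x8B
clock 5: out=1, reg = 0xC5
clock 6: out=1, reg = 0xE2
clock 7: out=0, reg = 0xF1
clock 8: out=1, reg = 0x78
clock 9: out=0, reg = 0xBC
clock 10: out=0, reg = 0xDE
clock 11: out=0, reg = 0xEF

1000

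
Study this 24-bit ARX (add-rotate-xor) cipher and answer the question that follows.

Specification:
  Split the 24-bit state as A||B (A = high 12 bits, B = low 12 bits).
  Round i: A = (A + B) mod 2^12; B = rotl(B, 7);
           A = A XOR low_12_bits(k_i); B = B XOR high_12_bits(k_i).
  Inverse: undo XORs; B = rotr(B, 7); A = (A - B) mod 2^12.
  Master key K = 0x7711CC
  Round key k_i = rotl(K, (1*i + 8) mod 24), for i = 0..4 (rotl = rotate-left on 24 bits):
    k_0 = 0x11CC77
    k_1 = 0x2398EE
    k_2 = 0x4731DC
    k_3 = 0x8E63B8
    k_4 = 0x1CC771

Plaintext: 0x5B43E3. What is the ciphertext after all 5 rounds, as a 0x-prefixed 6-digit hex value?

s_0 = plaintext = 0x5B43E3
s_1 = Round(s_0, k_0) = 0x5E0083
s_2 = Round(s_1, k_1) = 0xE8D3BD
s_3 = Round(s_2, k_2) = 0x396AEE
s_4 = Round(s_3, k_3) = 0xD3CFB1
s_5 = Round(s_4, k_4) = 0xB9C931

0xB9C931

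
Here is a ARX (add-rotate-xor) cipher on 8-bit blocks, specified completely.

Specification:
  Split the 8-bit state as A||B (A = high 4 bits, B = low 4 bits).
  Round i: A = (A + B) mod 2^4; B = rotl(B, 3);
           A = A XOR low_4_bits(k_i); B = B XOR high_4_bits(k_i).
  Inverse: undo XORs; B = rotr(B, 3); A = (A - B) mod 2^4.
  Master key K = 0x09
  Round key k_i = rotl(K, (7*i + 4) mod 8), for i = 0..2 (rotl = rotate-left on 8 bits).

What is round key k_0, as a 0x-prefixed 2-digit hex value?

0x90

K = 0x09
k_0 = rotl(K, (7*0+4) mod 8) = rotl(K, 4) = 0x90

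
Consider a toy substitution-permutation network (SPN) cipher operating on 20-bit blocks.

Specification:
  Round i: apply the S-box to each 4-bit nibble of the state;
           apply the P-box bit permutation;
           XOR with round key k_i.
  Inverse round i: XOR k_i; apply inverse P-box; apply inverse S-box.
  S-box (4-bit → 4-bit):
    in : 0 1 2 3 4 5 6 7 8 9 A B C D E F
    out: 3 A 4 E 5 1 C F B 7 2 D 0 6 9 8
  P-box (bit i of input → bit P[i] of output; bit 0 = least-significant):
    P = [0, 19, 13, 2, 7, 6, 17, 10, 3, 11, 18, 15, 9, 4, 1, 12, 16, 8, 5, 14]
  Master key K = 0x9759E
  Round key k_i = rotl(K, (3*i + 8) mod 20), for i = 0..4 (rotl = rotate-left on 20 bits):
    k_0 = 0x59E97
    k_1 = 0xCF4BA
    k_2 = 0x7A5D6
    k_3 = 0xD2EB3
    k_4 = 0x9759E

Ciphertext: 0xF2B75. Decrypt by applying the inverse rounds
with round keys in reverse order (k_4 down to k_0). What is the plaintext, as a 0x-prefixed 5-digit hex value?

s_0 = ciphertext = 0xF2B75
s_1 = InvRound(s_0, k_4) = 0x6B975
s_2 = InvRound(s_1, k_3) = 0x0BF71
s_3 = InvRound(s_2, k_2) = 0x4BD4E
s_4 = InvRound(s_3, k_1) = 0x3AA01
s_5 = InvRound(s_4, k_0) = 0xC32B6

0xC32B6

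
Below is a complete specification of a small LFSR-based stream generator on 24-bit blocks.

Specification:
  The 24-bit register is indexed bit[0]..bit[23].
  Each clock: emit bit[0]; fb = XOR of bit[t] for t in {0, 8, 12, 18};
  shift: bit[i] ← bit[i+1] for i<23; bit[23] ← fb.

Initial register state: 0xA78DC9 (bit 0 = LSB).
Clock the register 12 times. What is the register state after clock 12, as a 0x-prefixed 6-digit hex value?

0x555A78

reg_0 = 0xA78DC9
clock 1: out=1, reg = 0xD3C6E4
clock 2: out=0, reg = 0x69E372
clock 3: out=0, reg = 0xB4F1B9
clock 4: out=1, reg = 0x5A78DC
clock 5: out=0, reg = 0xAD3C6E
clock 6: out=0, reg = 0x569E37
clock 7: out=1, reg = 0xAB4F1B
clock 8: out=1, reg = 0x55A78D
clock 9: out=1, reg = 0xAAD3C6
clock 10: out=0, reg = 0x5569E3
clock 11: out=1, reg = 0xAAB4F1
clock 12: out=1, reg = 0x555A78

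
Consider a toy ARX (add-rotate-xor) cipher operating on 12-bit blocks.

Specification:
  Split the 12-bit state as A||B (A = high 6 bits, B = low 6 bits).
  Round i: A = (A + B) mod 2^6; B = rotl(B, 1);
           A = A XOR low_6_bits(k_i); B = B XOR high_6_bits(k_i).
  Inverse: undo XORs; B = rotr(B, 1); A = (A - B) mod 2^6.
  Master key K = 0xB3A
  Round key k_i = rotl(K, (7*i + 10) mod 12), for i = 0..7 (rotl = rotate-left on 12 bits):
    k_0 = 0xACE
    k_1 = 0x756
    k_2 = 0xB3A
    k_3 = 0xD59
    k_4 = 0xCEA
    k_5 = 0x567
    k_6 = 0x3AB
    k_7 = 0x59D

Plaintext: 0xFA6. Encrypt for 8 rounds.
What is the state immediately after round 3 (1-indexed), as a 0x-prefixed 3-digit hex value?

s_0 = plaintext = 0xFA6
s_1 = Round(s_0, k_0) = 0xAA6
s_2 = Round(s_1, k_1) = 0x190
s_3 = Round(s_2, k_2) = 0xB0C
s_4 = Round(s_3, k_3) = 0x86D
s_5 = Round(s_4, k_4) = 0x928
s_6 = Round(s_5, k_5) = 0xAC4
s_7 = Round(s_6, k_6) = 0x106
s_8 = Round(s_7, k_7) = 0x5DA

0xB0C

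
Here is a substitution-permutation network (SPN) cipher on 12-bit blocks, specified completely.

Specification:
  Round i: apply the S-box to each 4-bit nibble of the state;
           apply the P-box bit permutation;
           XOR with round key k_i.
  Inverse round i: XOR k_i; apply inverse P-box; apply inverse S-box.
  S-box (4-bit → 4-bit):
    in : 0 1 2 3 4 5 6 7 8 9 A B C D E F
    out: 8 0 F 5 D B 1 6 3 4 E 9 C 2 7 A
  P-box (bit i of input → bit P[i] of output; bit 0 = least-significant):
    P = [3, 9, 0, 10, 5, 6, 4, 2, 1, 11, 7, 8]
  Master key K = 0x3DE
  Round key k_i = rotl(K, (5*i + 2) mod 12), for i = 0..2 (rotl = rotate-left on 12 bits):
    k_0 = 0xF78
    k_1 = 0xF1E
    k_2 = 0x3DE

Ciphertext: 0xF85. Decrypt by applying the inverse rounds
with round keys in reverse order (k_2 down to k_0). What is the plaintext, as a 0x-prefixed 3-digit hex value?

s_0 = ciphertext = 0xF85
s_1 = InvRound(s_0, k_2) = 0x874
s_2 = InvRound(s_1, k_1) = 0xB85
s_3 = InvRound(s_2, k_0) = 0x924

0x924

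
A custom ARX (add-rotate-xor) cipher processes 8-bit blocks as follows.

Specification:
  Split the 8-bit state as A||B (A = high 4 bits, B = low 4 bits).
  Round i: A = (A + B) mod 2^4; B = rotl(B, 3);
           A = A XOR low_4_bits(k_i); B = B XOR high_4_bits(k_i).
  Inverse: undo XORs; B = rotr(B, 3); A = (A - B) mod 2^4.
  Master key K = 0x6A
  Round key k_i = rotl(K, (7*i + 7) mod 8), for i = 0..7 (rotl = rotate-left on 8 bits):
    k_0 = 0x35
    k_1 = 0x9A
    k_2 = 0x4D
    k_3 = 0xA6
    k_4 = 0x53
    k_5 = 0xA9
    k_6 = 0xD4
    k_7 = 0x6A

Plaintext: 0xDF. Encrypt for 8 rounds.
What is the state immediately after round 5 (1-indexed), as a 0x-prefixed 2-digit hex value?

s_0 = plaintext = 0xDF
s_1 = Round(s_0, k_0) = 0x9C
s_2 = Round(s_1, k_1) = 0xFF
s_3 = Round(s_2, k_2) = 0x3B
s_4 = Round(s_3, k_3) = 0x87
s_5 = Round(s_4, k_4) = 0xCE
s_6 = Round(s_5, k_5) = 0x3D
s_7 = Round(s_6, k_6) = 0x43
s_8 = Round(s_7, k_7) = 0xDF

0xCE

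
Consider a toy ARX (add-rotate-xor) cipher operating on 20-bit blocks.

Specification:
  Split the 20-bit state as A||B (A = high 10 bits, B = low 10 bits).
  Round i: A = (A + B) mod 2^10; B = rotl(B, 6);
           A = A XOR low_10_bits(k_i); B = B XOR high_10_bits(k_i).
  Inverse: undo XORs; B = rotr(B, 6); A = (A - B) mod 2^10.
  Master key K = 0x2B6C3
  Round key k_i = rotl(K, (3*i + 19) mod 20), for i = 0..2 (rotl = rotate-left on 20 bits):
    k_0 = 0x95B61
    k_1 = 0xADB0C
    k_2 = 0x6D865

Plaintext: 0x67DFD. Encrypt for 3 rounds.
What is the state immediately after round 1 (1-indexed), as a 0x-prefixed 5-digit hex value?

0x3F509

s_0 = plaintext = 0x67DFD
s_1 = Round(s_0, k_0) = 0x3F509
s_2 = Round(s_1, k_1) = 0x428E6
s_3 = Round(s_2, k_2) = 0x65438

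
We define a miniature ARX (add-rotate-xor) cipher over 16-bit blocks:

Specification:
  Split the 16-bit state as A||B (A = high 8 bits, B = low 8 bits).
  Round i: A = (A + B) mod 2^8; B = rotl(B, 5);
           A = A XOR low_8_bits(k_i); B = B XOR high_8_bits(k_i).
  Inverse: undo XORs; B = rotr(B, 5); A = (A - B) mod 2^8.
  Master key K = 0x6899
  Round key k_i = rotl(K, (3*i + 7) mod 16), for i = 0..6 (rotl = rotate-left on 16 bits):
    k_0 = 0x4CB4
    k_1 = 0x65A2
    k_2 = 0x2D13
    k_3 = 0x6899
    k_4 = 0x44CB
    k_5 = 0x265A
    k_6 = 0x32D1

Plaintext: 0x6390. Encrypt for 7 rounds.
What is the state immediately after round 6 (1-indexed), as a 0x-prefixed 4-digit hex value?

0x0573

s_0 = plaintext = 0x6390
s_1 = Round(s_0, k_0) = 0x475E
s_2 = Round(s_1, k_1) = 0x07AE
s_3 = Round(s_2, k_2) = 0xA6F8
s_4 = Round(s_3, k_3) = 0x0777
s_5 = Round(s_4, k_4) = 0xB5AA
s_6 = Round(s_5, k_5) = 0x0573
s_7 = Round(s_6, k_6) = 0xA95C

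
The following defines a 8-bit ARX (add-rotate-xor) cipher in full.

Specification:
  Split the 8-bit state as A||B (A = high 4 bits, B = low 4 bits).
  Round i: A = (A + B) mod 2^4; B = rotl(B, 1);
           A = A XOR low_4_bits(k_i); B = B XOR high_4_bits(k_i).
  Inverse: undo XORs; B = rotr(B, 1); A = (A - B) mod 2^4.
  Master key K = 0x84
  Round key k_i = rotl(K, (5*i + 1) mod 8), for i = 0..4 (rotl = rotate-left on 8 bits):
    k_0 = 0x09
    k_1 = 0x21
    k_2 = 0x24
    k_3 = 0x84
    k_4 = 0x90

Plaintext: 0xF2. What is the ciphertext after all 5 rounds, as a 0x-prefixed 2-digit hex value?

s_0 = plaintext = 0xF2
s_1 = Round(s_0, k_0) = 0x84
s_2 = Round(s_1, k_1) = 0xDA
s_3 = Round(s_2, k_2) = 0x37
s_4 = Round(s_3, k_3) = 0xE6
s_5 = Round(s_4, k_4) = 0x45

0x45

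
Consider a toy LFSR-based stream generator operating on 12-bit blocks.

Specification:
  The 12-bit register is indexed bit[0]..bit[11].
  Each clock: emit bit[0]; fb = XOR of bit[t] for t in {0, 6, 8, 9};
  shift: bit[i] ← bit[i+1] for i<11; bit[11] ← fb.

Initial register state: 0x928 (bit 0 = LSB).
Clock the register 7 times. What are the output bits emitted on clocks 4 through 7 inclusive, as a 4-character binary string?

reg_0 = 0x928
clock 1: out=0, reg = 0xC94
clock 2: out=0, reg = 0x64A
clock 3: out=0, reg = 0x325
clock 4: out=1, reg = 0x992
clock 5: out=0, reg = 0xCC9
clock 6: out=1, reg = 0x664
clock 7: out=0, reg = 0x332

1010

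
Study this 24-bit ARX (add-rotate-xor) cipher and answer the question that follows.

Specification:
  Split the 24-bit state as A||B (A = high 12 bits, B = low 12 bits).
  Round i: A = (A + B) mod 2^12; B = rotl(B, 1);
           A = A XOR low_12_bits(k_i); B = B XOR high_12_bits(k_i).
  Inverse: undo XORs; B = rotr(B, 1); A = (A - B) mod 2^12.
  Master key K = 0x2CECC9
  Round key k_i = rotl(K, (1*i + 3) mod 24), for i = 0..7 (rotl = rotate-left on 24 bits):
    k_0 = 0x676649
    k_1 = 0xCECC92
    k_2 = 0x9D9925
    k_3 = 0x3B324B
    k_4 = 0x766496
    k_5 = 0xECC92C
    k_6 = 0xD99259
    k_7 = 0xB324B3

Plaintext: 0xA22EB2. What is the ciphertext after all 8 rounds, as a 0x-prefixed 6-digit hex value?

s_0 = plaintext = 0xA22EB2
s_1 = Round(s_0, k_0) = 0xE9DB13
s_2 = Round(s_1, k_1) = 0x522ACB
s_3 = Round(s_2, k_2) = 0x6C8C4E
s_4 = Round(s_3, k_3) = 0x15DB2E
s_5 = Round(s_4, k_4) = 0x81D13B
s_6 = Round(s_5, k_5) = 0x074CBA
s_7 = Round(s_6, k_6) = 0xF774EC
s_8 = Round(s_7, k_7) = 0x0D02EA

0x0D02EA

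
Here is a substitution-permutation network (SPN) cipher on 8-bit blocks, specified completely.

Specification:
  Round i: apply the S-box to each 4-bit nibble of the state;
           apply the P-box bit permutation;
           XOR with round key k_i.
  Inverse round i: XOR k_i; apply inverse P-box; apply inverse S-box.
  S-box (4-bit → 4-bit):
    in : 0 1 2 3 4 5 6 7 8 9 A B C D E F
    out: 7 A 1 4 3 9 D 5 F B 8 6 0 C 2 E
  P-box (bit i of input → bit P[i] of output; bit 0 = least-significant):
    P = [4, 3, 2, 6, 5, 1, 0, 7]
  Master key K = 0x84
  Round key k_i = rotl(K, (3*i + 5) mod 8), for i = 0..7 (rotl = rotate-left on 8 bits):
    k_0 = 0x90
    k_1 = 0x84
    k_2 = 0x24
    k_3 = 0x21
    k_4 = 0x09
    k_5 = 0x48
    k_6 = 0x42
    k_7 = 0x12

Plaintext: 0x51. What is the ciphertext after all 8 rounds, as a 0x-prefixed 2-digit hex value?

s_0 = plaintext = 0x51
s_1 = Round(s_0, k_0) = 0x78
s_2 = Round(s_1, k_1) = 0xF9
s_3 = Round(s_2, k_2) = 0xFF
s_4 = Round(s_3, k_3) = 0xEE
s_5 = Round(s_4, k_4) = 0x03
s_6 = Round(s_5, k_5) = 0x6F
s_7 = Round(s_6, k_6) = 0xAF
s_8 = Round(s_7, k_7) = 0xDE

0xDE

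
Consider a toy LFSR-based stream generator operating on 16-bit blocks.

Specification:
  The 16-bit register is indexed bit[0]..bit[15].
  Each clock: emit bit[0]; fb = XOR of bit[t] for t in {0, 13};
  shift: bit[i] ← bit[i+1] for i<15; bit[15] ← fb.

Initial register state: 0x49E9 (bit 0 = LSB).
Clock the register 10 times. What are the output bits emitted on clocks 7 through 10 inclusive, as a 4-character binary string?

1110

reg_0 = 0x49E9
clock 1: out=1, reg = 0xA4F4
clock 2: out=0, reg = 0xD27A
clock 3: out=0, reg = 0x693D
clock 4: out=1, reg = 0x349E
clock 5: out=0, reg = 0x9A4F
clock 6: out=1, reg = 0xCD27
clock 7: out=1, reg = 0xE693
clock 8: out=1, reg = 0x7349
clock 9: out=1, reg = 0x39A4
clock 10: out=0, reg = 0x9CD2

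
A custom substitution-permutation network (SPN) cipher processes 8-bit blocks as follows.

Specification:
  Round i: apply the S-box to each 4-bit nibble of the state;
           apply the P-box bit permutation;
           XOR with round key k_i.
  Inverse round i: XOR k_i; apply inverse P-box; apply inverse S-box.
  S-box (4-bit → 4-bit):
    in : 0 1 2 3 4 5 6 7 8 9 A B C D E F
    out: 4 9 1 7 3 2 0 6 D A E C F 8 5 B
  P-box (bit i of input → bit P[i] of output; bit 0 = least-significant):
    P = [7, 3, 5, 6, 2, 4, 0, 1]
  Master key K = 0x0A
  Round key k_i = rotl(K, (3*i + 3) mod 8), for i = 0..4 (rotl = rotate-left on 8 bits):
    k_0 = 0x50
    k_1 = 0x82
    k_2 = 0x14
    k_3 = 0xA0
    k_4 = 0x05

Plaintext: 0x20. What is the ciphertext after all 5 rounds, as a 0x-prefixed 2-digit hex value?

s_0 = plaintext = 0x20
s_1 = Round(s_0, k_0) = 0x74
s_2 = Round(s_1, k_1) = 0x1B
s_3 = Round(s_2, k_2) = 0x72
s_4 = Round(s_3, k_3) = 0x31
s_5 = Round(s_4, k_4) = 0xD0

0xD0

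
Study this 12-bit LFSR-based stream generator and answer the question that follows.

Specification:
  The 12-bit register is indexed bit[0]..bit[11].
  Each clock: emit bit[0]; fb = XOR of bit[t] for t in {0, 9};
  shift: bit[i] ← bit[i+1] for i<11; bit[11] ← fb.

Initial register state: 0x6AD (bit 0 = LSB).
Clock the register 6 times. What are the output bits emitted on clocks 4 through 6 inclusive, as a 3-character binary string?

reg_0 = 0x6AD
clock 1: out=1, reg = 0x356
clock 2: out=0, reg = 0x9AB
clock 3: out=1, reg = 0xCD5
clock 4: out=1, reg = 0xE6A
clock 5: out=0, reg = 0xF35
clock 6: out=1, reg = 0x79A

101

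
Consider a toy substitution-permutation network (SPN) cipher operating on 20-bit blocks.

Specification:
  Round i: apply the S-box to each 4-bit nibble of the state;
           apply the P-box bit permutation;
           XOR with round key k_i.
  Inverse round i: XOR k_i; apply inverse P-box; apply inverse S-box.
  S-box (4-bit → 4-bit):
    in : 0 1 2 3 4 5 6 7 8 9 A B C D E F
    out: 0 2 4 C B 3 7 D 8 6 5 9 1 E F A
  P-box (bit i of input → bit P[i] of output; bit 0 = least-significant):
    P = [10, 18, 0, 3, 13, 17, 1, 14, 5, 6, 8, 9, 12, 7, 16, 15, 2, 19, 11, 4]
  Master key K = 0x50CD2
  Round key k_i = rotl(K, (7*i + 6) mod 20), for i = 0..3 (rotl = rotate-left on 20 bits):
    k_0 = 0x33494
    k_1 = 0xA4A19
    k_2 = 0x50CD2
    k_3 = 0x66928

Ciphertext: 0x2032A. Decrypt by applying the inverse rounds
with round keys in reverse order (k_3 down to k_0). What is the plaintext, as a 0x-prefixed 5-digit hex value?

s_0 = ciphertext = 0x2032A
s_1 = InvRound(s_0, k_3) = 0x20871
s_2 = InvRound(s_1, k_2) = 0x09C96
s_3 = InvRound(s_2, k_1) = 0x548D7
s_4 = InvRound(s_3, k_0) = 0x2C1E6

0x2C1E6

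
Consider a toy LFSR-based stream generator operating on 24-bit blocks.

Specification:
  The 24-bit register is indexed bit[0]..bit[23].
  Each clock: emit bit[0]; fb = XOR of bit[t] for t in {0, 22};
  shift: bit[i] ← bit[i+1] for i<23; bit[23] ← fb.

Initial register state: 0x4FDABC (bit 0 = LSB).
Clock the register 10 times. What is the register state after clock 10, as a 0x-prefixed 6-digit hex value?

reg_0 = 0x4FDABC
clock 1: out=0, reg = 0xA7ED5E
clock 2: out=0, reg = 0x53F6AF
clock 3: out=1, reg = 0x29FB57
clock 4: out=1, reg = 0x94FDAB
clock 5: out=1, reg = 0xCA7ED5
clock 6: out=1, reg = 0x653F6A
clock 7: out=0, reg = 0xB29FB5
clock 8: out=1, reg = 0xD94FDA
clock 9: out=0, reg = 0xECA7ED
clock 10: out=1, reg = 0x7653F6

0x7653F6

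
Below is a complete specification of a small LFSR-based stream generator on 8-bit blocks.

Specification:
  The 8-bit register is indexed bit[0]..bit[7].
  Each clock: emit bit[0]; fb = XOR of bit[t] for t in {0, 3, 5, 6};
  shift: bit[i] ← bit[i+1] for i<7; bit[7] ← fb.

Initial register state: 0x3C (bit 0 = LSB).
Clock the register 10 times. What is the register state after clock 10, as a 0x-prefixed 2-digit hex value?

reg_0 = 0x3C
clock 1: out=0, reg = 0x1E
clock 2: out=0, reg = 0x8F
clock 3: out=1, reg = 0x47
clock 4: out=1, reg = 0x23
clock 5: out=1, reg = 0x11
clock 6: out=1, reg = 0x88
clock 7: out=0, reg = 0xC4
clock 8: out=0, reg = 0xE2
clock 9: out=0, reg = 0x71
clock 10: out=1, reg = 0xB8

0xB8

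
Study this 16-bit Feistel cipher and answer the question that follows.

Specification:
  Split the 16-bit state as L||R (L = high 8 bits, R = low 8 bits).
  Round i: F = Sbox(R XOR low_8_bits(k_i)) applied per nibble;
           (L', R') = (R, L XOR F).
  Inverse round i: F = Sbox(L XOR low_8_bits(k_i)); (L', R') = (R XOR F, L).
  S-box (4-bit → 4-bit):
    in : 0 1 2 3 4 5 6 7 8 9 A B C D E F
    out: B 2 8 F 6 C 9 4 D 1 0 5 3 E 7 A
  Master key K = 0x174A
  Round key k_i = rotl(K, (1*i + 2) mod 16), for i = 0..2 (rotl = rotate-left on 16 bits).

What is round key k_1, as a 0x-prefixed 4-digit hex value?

0xBA50

K = 0x174A
k_0 = rotl(K, (1*0+2) mod 16) = rotl(K, 2) = 0x5D28
k_1 = rotl(K, (1*1+2) mod 16) = rotl(K, 3) = 0xBA50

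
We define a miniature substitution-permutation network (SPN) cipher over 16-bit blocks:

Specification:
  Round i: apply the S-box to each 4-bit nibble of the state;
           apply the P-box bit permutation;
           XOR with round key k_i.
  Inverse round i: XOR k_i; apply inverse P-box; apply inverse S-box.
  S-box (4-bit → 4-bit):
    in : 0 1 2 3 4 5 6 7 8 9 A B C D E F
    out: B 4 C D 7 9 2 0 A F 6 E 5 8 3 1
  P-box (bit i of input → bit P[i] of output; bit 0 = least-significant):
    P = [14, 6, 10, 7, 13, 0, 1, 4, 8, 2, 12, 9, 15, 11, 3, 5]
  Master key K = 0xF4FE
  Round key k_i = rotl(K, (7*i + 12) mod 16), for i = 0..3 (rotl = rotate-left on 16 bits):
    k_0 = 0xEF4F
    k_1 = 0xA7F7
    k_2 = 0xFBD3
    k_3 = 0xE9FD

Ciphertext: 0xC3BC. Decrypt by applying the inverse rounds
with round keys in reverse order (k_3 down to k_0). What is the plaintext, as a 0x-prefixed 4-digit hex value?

s_0 = ciphertext = 0xC3BC
s_1 = InvRound(s_0, k_3) = 0x6DE6
s_2 = InvRound(s_1, k_2) = 0x5B81
s_3 = InvRound(s_2, k_1) = 0x0A34
s_4 = InvRound(s_3, k_0) = 0x3F94

0x3F94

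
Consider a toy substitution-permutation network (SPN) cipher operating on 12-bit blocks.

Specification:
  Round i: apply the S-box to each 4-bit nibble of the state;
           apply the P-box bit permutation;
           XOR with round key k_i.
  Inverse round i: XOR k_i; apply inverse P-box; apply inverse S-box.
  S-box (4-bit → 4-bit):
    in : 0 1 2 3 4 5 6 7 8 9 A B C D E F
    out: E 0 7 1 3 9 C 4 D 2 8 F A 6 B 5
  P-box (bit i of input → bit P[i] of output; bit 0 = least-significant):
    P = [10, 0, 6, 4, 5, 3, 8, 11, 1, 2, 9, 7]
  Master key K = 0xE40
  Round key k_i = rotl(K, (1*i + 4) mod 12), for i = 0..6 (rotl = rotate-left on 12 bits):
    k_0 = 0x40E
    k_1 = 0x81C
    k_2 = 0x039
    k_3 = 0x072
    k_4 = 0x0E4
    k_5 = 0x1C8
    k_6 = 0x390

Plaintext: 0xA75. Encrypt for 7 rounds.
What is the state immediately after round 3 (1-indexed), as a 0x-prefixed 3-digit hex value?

0xDA5

s_0 = plaintext = 0xA75
s_1 = Round(s_0, k_0) = 0x19E
s_2 = Round(s_1, k_1) = 0xC05
s_3 = Round(s_2, k_2) = 0xDA5
s_4 = Round(s_3, k_3) = 0xE66
s_5 = Round(s_4, k_4) = 0x932
s_6 = Round(s_5, k_5) = 0x5AD
s_7 = Round(s_6, k_6) = 0xB53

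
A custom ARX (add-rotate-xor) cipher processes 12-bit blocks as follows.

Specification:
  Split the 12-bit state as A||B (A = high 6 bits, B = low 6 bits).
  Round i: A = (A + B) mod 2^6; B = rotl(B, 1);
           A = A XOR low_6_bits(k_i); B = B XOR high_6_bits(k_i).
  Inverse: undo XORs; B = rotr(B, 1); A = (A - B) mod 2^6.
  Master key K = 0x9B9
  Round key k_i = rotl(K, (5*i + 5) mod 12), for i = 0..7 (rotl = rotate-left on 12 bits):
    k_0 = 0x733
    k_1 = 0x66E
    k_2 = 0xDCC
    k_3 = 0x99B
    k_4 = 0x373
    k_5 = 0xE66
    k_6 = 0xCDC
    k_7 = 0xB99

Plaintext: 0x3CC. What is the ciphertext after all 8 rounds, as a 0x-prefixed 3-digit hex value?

s_0 = plaintext = 0x3CC
s_1 = Round(s_0, k_0) = 0xA04
s_2 = Round(s_1, k_1) = 0x091
s_3 = Round(s_2, k_2) = 0x7D5
s_4 = Round(s_3, k_3) = 0xBCC
s_5 = Round(s_4, k_4) = 0x215
s_6 = Round(s_5, k_5) = 0xED3
s_7 = Round(s_6, k_6) = 0x495
s_8 = Round(s_7, k_7) = 0xF84

0xF84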